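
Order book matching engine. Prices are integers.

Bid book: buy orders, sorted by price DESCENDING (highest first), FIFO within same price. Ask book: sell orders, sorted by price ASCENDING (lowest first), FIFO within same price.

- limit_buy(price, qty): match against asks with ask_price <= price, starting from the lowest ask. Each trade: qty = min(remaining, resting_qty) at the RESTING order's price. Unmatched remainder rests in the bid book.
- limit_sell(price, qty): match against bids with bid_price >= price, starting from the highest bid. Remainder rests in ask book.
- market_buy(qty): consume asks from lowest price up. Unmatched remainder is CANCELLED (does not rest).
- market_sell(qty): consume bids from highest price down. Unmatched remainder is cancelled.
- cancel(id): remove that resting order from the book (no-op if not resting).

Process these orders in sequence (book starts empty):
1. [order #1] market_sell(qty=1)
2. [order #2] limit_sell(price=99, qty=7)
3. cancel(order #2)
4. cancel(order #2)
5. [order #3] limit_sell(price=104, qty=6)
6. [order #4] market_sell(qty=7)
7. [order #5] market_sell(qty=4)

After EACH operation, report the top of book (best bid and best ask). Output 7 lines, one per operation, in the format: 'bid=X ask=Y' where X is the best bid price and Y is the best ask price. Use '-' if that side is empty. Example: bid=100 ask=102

After op 1 [order #1] market_sell(qty=1): fills=none; bids=[-] asks=[-]
After op 2 [order #2] limit_sell(price=99, qty=7): fills=none; bids=[-] asks=[#2:7@99]
After op 3 cancel(order #2): fills=none; bids=[-] asks=[-]
After op 4 cancel(order #2): fills=none; bids=[-] asks=[-]
After op 5 [order #3] limit_sell(price=104, qty=6): fills=none; bids=[-] asks=[#3:6@104]
After op 6 [order #4] market_sell(qty=7): fills=none; bids=[-] asks=[#3:6@104]
After op 7 [order #5] market_sell(qty=4): fills=none; bids=[-] asks=[#3:6@104]

Answer: bid=- ask=-
bid=- ask=99
bid=- ask=-
bid=- ask=-
bid=- ask=104
bid=- ask=104
bid=- ask=104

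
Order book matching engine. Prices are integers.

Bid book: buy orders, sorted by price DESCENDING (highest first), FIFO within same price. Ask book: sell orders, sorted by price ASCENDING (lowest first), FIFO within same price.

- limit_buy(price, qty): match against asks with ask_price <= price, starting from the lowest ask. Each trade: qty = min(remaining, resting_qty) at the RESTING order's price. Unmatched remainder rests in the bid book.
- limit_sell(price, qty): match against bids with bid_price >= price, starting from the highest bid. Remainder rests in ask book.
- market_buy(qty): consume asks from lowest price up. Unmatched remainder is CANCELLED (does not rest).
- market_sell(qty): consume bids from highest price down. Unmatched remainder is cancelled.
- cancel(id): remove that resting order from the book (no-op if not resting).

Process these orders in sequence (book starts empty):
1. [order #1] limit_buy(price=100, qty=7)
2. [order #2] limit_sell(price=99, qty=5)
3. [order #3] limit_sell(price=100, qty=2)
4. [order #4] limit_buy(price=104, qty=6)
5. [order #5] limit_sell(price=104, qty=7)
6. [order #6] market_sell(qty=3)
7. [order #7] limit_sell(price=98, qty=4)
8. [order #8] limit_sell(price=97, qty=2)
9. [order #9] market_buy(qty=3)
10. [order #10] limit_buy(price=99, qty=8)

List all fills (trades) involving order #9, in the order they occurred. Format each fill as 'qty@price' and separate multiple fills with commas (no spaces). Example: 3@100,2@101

After op 1 [order #1] limit_buy(price=100, qty=7): fills=none; bids=[#1:7@100] asks=[-]
After op 2 [order #2] limit_sell(price=99, qty=5): fills=#1x#2:5@100; bids=[#1:2@100] asks=[-]
After op 3 [order #3] limit_sell(price=100, qty=2): fills=#1x#3:2@100; bids=[-] asks=[-]
After op 4 [order #4] limit_buy(price=104, qty=6): fills=none; bids=[#4:6@104] asks=[-]
After op 5 [order #5] limit_sell(price=104, qty=7): fills=#4x#5:6@104; bids=[-] asks=[#5:1@104]
After op 6 [order #6] market_sell(qty=3): fills=none; bids=[-] asks=[#5:1@104]
After op 7 [order #7] limit_sell(price=98, qty=4): fills=none; bids=[-] asks=[#7:4@98 #5:1@104]
After op 8 [order #8] limit_sell(price=97, qty=2): fills=none; bids=[-] asks=[#8:2@97 #7:4@98 #5:1@104]
After op 9 [order #9] market_buy(qty=3): fills=#9x#8:2@97 #9x#7:1@98; bids=[-] asks=[#7:3@98 #5:1@104]
After op 10 [order #10] limit_buy(price=99, qty=8): fills=#10x#7:3@98; bids=[#10:5@99] asks=[#5:1@104]

Answer: 2@97,1@98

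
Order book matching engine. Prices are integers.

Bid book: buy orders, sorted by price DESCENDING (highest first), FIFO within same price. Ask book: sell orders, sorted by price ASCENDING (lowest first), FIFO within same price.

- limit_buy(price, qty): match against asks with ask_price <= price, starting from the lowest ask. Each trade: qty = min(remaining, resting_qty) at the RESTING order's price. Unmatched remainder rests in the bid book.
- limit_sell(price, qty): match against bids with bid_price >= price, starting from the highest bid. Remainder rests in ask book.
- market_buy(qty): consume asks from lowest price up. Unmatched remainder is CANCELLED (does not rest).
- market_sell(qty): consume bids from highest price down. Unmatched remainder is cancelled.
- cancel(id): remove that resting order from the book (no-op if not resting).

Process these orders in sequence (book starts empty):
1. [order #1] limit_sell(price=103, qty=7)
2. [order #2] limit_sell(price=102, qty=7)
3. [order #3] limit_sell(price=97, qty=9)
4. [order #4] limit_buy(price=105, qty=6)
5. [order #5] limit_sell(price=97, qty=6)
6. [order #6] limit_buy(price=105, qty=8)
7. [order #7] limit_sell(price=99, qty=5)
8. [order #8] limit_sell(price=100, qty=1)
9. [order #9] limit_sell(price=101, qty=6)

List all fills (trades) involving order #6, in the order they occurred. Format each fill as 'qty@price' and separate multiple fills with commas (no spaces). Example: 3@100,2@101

After op 1 [order #1] limit_sell(price=103, qty=7): fills=none; bids=[-] asks=[#1:7@103]
After op 2 [order #2] limit_sell(price=102, qty=7): fills=none; bids=[-] asks=[#2:7@102 #1:7@103]
After op 3 [order #3] limit_sell(price=97, qty=9): fills=none; bids=[-] asks=[#3:9@97 #2:7@102 #1:7@103]
After op 4 [order #4] limit_buy(price=105, qty=6): fills=#4x#3:6@97; bids=[-] asks=[#3:3@97 #2:7@102 #1:7@103]
After op 5 [order #5] limit_sell(price=97, qty=6): fills=none; bids=[-] asks=[#3:3@97 #5:6@97 #2:7@102 #1:7@103]
After op 6 [order #6] limit_buy(price=105, qty=8): fills=#6x#3:3@97 #6x#5:5@97; bids=[-] asks=[#5:1@97 #2:7@102 #1:7@103]
After op 7 [order #7] limit_sell(price=99, qty=5): fills=none; bids=[-] asks=[#5:1@97 #7:5@99 #2:7@102 #1:7@103]
After op 8 [order #8] limit_sell(price=100, qty=1): fills=none; bids=[-] asks=[#5:1@97 #7:5@99 #8:1@100 #2:7@102 #1:7@103]
After op 9 [order #9] limit_sell(price=101, qty=6): fills=none; bids=[-] asks=[#5:1@97 #7:5@99 #8:1@100 #9:6@101 #2:7@102 #1:7@103]

Answer: 3@97,5@97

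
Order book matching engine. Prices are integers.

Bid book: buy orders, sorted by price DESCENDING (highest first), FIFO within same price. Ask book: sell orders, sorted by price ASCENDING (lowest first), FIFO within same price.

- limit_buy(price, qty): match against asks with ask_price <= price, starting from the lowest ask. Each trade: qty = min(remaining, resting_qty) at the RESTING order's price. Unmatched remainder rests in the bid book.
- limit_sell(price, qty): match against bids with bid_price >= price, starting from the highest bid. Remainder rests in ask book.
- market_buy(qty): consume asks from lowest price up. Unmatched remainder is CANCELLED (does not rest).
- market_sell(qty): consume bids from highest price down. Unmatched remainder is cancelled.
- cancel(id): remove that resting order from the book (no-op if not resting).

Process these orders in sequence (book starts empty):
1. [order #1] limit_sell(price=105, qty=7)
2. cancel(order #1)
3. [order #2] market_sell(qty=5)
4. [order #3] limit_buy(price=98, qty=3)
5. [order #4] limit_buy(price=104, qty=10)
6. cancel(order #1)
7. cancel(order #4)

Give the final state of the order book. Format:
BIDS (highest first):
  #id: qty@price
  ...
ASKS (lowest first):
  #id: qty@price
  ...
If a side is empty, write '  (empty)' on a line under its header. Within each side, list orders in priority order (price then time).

Answer: BIDS (highest first):
  #3: 3@98
ASKS (lowest first):
  (empty)

Derivation:
After op 1 [order #1] limit_sell(price=105, qty=7): fills=none; bids=[-] asks=[#1:7@105]
After op 2 cancel(order #1): fills=none; bids=[-] asks=[-]
After op 3 [order #2] market_sell(qty=5): fills=none; bids=[-] asks=[-]
After op 4 [order #3] limit_buy(price=98, qty=3): fills=none; bids=[#3:3@98] asks=[-]
After op 5 [order #4] limit_buy(price=104, qty=10): fills=none; bids=[#4:10@104 #3:3@98] asks=[-]
After op 6 cancel(order #1): fills=none; bids=[#4:10@104 #3:3@98] asks=[-]
After op 7 cancel(order #4): fills=none; bids=[#3:3@98] asks=[-]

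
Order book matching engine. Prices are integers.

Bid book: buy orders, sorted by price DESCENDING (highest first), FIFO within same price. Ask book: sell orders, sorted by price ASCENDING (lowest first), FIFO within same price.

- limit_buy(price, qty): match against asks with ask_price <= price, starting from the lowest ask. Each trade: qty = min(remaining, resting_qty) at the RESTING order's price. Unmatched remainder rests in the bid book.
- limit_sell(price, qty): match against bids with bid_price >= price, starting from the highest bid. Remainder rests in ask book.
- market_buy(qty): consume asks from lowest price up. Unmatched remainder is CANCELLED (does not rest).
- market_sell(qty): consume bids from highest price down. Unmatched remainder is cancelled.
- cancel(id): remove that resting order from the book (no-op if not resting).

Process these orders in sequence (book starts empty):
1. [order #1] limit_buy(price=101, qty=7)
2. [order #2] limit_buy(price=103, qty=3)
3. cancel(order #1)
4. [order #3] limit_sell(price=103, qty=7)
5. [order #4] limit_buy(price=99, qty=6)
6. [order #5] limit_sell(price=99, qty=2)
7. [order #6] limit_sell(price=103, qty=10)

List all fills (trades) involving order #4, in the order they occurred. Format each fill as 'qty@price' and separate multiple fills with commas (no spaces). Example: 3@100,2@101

After op 1 [order #1] limit_buy(price=101, qty=7): fills=none; bids=[#1:7@101] asks=[-]
After op 2 [order #2] limit_buy(price=103, qty=3): fills=none; bids=[#2:3@103 #1:7@101] asks=[-]
After op 3 cancel(order #1): fills=none; bids=[#2:3@103] asks=[-]
After op 4 [order #3] limit_sell(price=103, qty=7): fills=#2x#3:3@103; bids=[-] asks=[#3:4@103]
After op 5 [order #4] limit_buy(price=99, qty=6): fills=none; bids=[#4:6@99] asks=[#3:4@103]
After op 6 [order #5] limit_sell(price=99, qty=2): fills=#4x#5:2@99; bids=[#4:4@99] asks=[#3:4@103]
After op 7 [order #6] limit_sell(price=103, qty=10): fills=none; bids=[#4:4@99] asks=[#3:4@103 #6:10@103]

Answer: 2@99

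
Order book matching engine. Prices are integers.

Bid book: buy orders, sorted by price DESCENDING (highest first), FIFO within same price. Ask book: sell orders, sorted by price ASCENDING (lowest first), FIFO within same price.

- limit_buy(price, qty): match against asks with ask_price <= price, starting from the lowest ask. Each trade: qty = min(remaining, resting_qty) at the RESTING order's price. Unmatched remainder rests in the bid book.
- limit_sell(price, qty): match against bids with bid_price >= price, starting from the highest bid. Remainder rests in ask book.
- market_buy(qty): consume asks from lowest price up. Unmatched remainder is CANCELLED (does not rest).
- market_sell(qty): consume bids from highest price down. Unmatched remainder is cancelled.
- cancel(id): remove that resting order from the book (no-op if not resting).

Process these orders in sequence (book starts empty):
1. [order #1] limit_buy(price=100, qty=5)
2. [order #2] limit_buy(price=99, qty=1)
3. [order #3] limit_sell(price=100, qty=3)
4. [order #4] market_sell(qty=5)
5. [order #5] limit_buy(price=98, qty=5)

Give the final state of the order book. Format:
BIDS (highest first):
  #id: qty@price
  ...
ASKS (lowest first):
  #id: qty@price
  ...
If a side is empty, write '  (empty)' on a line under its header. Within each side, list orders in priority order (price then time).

Answer: BIDS (highest first):
  #5: 5@98
ASKS (lowest first):
  (empty)

Derivation:
After op 1 [order #1] limit_buy(price=100, qty=5): fills=none; bids=[#1:5@100] asks=[-]
After op 2 [order #2] limit_buy(price=99, qty=1): fills=none; bids=[#1:5@100 #2:1@99] asks=[-]
After op 3 [order #3] limit_sell(price=100, qty=3): fills=#1x#3:3@100; bids=[#1:2@100 #2:1@99] asks=[-]
After op 4 [order #4] market_sell(qty=5): fills=#1x#4:2@100 #2x#4:1@99; bids=[-] asks=[-]
After op 5 [order #5] limit_buy(price=98, qty=5): fills=none; bids=[#5:5@98] asks=[-]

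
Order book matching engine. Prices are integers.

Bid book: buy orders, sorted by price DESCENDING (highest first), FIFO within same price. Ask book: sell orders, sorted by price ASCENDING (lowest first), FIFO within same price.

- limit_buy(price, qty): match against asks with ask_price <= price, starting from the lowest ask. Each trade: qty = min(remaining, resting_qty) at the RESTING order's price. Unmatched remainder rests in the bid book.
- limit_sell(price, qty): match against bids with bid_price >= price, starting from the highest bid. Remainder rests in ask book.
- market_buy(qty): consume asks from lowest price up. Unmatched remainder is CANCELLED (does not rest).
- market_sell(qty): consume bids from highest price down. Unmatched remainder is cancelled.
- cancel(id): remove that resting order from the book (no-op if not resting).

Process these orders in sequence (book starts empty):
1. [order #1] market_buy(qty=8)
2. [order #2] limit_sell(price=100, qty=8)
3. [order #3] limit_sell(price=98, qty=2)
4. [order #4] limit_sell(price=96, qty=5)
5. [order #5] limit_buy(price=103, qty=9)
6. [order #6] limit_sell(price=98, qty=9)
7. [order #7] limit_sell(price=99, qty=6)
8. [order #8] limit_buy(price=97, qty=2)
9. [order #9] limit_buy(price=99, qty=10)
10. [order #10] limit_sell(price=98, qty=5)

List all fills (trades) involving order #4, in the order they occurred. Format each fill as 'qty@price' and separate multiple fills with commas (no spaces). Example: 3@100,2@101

Answer: 5@96

Derivation:
After op 1 [order #1] market_buy(qty=8): fills=none; bids=[-] asks=[-]
After op 2 [order #2] limit_sell(price=100, qty=8): fills=none; bids=[-] asks=[#2:8@100]
After op 3 [order #3] limit_sell(price=98, qty=2): fills=none; bids=[-] asks=[#3:2@98 #2:8@100]
After op 4 [order #4] limit_sell(price=96, qty=5): fills=none; bids=[-] asks=[#4:5@96 #3:2@98 #2:8@100]
After op 5 [order #5] limit_buy(price=103, qty=9): fills=#5x#4:5@96 #5x#3:2@98 #5x#2:2@100; bids=[-] asks=[#2:6@100]
After op 6 [order #6] limit_sell(price=98, qty=9): fills=none; bids=[-] asks=[#6:9@98 #2:6@100]
After op 7 [order #7] limit_sell(price=99, qty=6): fills=none; bids=[-] asks=[#6:9@98 #7:6@99 #2:6@100]
After op 8 [order #8] limit_buy(price=97, qty=2): fills=none; bids=[#8:2@97] asks=[#6:9@98 #7:6@99 #2:6@100]
After op 9 [order #9] limit_buy(price=99, qty=10): fills=#9x#6:9@98 #9x#7:1@99; bids=[#8:2@97] asks=[#7:5@99 #2:6@100]
After op 10 [order #10] limit_sell(price=98, qty=5): fills=none; bids=[#8:2@97] asks=[#10:5@98 #7:5@99 #2:6@100]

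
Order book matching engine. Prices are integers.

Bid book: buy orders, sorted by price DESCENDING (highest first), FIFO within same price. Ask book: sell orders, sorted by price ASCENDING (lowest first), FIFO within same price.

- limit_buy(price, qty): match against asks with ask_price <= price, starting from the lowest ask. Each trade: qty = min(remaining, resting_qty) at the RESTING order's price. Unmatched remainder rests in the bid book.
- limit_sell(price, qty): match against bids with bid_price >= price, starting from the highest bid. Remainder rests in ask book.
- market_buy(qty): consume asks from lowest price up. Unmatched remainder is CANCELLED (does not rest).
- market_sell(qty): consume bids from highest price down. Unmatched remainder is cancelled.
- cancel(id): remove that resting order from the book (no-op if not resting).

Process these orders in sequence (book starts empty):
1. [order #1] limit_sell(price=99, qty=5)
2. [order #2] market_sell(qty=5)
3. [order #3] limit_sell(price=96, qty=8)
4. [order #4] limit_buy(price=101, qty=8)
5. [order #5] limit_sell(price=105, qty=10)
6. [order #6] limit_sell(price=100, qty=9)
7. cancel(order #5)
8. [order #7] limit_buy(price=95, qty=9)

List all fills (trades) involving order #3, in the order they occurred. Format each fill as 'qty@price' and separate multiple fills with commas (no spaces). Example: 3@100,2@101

After op 1 [order #1] limit_sell(price=99, qty=5): fills=none; bids=[-] asks=[#1:5@99]
After op 2 [order #2] market_sell(qty=5): fills=none; bids=[-] asks=[#1:5@99]
After op 3 [order #3] limit_sell(price=96, qty=8): fills=none; bids=[-] asks=[#3:8@96 #1:5@99]
After op 4 [order #4] limit_buy(price=101, qty=8): fills=#4x#3:8@96; bids=[-] asks=[#1:5@99]
After op 5 [order #5] limit_sell(price=105, qty=10): fills=none; bids=[-] asks=[#1:5@99 #5:10@105]
After op 6 [order #6] limit_sell(price=100, qty=9): fills=none; bids=[-] asks=[#1:5@99 #6:9@100 #5:10@105]
After op 7 cancel(order #5): fills=none; bids=[-] asks=[#1:5@99 #6:9@100]
After op 8 [order #7] limit_buy(price=95, qty=9): fills=none; bids=[#7:9@95] asks=[#1:5@99 #6:9@100]

Answer: 8@96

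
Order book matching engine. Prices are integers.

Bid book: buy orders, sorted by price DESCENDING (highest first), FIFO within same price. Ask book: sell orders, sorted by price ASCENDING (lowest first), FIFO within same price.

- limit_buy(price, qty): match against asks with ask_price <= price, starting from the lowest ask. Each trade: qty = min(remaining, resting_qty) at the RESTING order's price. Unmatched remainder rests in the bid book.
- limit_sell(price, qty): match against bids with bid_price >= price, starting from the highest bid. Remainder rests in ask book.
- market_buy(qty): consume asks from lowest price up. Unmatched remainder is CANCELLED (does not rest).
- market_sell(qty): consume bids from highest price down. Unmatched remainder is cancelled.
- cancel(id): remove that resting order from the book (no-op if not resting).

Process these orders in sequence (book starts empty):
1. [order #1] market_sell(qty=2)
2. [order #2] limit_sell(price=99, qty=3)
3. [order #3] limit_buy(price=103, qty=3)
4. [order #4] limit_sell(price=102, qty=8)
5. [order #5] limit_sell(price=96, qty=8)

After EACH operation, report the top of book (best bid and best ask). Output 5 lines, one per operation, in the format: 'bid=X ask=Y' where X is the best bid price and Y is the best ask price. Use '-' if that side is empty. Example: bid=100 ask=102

Answer: bid=- ask=-
bid=- ask=99
bid=- ask=-
bid=- ask=102
bid=- ask=96

Derivation:
After op 1 [order #1] market_sell(qty=2): fills=none; bids=[-] asks=[-]
After op 2 [order #2] limit_sell(price=99, qty=3): fills=none; bids=[-] asks=[#2:3@99]
After op 3 [order #3] limit_buy(price=103, qty=3): fills=#3x#2:3@99; bids=[-] asks=[-]
After op 4 [order #4] limit_sell(price=102, qty=8): fills=none; bids=[-] asks=[#4:8@102]
After op 5 [order #5] limit_sell(price=96, qty=8): fills=none; bids=[-] asks=[#5:8@96 #4:8@102]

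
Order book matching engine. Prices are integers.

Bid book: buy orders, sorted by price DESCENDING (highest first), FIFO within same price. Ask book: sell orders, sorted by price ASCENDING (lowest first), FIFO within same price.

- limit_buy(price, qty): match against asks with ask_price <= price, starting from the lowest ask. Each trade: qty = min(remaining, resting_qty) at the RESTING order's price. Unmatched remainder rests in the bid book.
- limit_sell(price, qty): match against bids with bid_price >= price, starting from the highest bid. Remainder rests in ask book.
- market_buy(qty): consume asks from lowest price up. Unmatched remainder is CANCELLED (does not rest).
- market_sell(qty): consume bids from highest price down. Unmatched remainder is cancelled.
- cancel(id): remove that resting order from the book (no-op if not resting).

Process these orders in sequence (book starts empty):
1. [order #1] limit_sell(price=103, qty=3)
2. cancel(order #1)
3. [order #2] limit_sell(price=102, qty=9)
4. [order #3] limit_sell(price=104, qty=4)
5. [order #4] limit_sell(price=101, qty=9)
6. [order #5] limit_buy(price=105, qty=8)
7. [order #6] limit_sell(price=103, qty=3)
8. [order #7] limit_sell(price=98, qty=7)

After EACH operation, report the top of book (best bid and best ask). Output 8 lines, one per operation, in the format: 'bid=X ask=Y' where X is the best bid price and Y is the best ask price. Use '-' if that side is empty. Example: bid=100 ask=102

After op 1 [order #1] limit_sell(price=103, qty=3): fills=none; bids=[-] asks=[#1:3@103]
After op 2 cancel(order #1): fills=none; bids=[-] asks=[-]
After op 3 [order #2] limit_sell(price=102, qty=9): fills=none; bids=[-] asks=[#2:9@102]
After op 4 [order #3] limit_sell(price=104, qty=4): fills=none; bids=[-] asks=[#2:9@102 #3:4@104]
After op 5 [order #4] limit_sell(price=101, qty=9): fills=none; bids=[-] asks=[#4:9@101 #2:9@102 #3:4@104]
After op 6 [order #5] limit_buy(price=105, qty=8): fills=#5x#4:8@101; bids=[-] asks=[#4:1@101 #2:9@102 #3:4@104]
After op 7 [order #6] limit_sell(price=103, qty=3): fills=none; bids=[-] asks=[#4:1@101 #2:9@102 #6:3@103 #3:4@104]
After op 8 [order #7] limit_sell(price=98, qty=7): fills=none; bids=[-] asks=[#7:7@98 #4:1@101 #2:9@102 #6:3@103 #3:4@104]

Answer: bid=- ask=103
bid=- ask=-
bid=- ask=102
bid=- ask=102
bid=- ask=101
bid=- ask=101
bid=- ask=101
bid=- ask=98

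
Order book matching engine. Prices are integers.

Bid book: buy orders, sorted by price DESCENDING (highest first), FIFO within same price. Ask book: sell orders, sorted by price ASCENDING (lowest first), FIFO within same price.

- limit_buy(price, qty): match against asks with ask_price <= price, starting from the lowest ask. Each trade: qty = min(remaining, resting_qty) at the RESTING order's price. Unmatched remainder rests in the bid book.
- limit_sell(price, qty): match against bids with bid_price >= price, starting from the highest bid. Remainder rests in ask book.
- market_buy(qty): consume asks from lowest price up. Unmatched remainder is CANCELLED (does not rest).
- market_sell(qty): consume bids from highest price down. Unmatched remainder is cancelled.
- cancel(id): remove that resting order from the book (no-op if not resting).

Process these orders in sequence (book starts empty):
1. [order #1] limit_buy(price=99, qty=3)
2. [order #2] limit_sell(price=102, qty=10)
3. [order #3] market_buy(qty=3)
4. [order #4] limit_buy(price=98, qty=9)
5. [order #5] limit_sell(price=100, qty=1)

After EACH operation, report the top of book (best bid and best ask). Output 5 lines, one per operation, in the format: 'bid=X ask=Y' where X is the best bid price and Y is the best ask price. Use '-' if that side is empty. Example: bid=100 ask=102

Answer: bid=99 ask=-
bid=99 ask=102
bid=99 ask=102
bid=99 ask=102
bid=99 ask=100

Derivation:
After op 1 [order #1] limit_buy(price=99, qty=3): fills=none; bids=[#1:3@99] asks=[-]
After op 2 [order #2] limit_sell(price=102, qty=10): fills=none; bids=[#1:3@99] asks=[#2:10@102]
After op 3 [order #3] market_buy(qty=3): fills=#3x#2:3@102; bids=[#1:3@99] asks=[#2:7@102]
After op 4 [order #4] limit_buy(price=98, qty=9): fills=none; bids=[#1:3@99 #4:9@98] asks=[#2:7@102]
After op 5 [order #5] limit_sell(price=100, qty=1): fills=none; bids=[#1:3@99 #4:9@98] asks=[#5:1@100 #2:7@102]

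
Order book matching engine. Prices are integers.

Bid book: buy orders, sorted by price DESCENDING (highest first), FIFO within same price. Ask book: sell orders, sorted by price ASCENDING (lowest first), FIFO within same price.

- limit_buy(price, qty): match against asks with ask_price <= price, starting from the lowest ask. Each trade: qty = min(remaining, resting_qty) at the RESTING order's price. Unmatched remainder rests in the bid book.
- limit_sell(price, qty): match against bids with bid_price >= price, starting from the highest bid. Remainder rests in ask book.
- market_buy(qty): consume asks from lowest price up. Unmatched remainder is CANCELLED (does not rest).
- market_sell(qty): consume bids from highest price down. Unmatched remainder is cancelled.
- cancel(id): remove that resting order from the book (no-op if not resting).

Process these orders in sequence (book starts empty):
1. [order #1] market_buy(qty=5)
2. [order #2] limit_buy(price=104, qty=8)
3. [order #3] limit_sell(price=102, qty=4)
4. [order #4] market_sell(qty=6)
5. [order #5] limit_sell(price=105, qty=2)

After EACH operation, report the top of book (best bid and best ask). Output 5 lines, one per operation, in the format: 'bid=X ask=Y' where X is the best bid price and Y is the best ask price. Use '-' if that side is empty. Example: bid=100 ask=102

After op 1 [order #1] market_buy(qty=5): fills=none; bids=[-] asks=[-]
After op 2 [order #2] limit_buy(price=104, qty=8): fills=none; bids=[#2:8@104] asks=[-]
After op 3 [order #3] limit_sell(price=102, qty=4): fills=#2x#3:4@104; bids=[#2:4@104] asks=[-]
After op 4 [order #4] market_sell(qty=6): fills=#2x#4:4@104; bids=[-] asks=[-]
After op 5 [order #5] limit_sell(price=105, qty=2): fills=none; bids=[-] asks=[#5:2@105]

Answer: bid=- ask=-
bid=104 ask=-
bid=104 ask=-
bid=- ask=-
bid=- ask=105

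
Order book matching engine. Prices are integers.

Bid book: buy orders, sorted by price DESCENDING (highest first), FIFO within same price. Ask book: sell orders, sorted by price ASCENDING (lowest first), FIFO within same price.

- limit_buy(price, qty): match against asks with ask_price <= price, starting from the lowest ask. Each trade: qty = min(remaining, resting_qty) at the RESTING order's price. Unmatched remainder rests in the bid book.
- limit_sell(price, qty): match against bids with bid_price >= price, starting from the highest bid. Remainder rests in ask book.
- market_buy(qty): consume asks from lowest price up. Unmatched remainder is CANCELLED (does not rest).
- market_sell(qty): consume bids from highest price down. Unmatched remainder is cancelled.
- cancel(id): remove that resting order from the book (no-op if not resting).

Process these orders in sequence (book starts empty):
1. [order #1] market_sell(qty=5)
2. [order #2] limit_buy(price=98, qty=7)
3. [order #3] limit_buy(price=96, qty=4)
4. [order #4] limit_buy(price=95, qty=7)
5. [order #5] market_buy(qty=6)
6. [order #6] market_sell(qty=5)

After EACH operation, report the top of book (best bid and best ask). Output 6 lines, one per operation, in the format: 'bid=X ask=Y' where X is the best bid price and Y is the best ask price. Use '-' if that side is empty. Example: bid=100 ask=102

After op 1 [order #1] market_sell(qty=5): fills=none; bids=[-] asks=[-]
After op 2 [order #2] limit_buy(price=98, qty=7): fills=none; bids=[#2:7@98] asks=[-]
After op 3 [order #3] limit_buy(price=96, qty=4): fills=none; bids=[#2:7@98 #3:4@96] asks=[-]
After op 4 [order #4] limit_buy(price=95, qty=7): fills=none; bids=[#2:7@98 #3:4@96 #4:7@95] asks=[-]
After op 5 [order #5] market_buy(qty=6): fills=none; bids=[#2:7@98 #3:4@96 #4:7@95] asks=[-]
After op 6 [order #6] market_sell(qty=5): fills=#2x#6:5@98; bids=[#2:2@98 #3:4@96 #4:7@95] asks=[-]

Answer: bid=- ask=-
bid=98 ask=-
bid=98 ask=-
bid=98 ask=-
bid=98 ask=-
bid=98 ask=-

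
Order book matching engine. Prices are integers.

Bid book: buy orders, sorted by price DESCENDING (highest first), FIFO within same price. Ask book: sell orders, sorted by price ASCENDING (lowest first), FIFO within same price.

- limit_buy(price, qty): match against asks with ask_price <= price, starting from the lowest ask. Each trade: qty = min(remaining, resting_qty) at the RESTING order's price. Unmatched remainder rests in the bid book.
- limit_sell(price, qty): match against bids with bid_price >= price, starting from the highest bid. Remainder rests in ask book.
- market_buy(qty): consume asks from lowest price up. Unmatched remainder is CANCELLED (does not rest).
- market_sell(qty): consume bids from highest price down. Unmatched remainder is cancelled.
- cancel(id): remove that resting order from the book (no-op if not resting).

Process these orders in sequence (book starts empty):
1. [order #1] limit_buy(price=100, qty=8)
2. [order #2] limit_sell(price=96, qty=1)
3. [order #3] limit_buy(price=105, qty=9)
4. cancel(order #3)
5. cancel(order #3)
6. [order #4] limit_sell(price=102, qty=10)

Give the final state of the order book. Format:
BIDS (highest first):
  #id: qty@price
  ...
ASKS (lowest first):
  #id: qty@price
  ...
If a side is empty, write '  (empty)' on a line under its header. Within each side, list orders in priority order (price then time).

After op 1 [order #1] limit_buy(price=100, qty=8): fills=none; bids=[#1:8@100] asks=[-]
After op 2 [order #2] limit_sell(price=96, qty=1): fills=#1x#2:1@100; bids=[#1:7@100] asks=[-]
After op 3 [order #3] limit_buy(price=105, qty=9): fills=none; bids=[#3:9@105 #1:7@100] asks=[-]
After op 4 cancel(order #3): fills=none; bids=[#1:7@100] asks=[-]
After op 5 cancel(order #3): fills=none; bids=[#1:7@100] asks=[-]
After op 6 [order #4] limit_sell(price=102, qty=10): fills=none; bids=[#1:7@100] asks=[#4:10@102]

Answer: BIDS (highest first):
  #1: 7@100
ASKS (lowest first):
  #4: 10@102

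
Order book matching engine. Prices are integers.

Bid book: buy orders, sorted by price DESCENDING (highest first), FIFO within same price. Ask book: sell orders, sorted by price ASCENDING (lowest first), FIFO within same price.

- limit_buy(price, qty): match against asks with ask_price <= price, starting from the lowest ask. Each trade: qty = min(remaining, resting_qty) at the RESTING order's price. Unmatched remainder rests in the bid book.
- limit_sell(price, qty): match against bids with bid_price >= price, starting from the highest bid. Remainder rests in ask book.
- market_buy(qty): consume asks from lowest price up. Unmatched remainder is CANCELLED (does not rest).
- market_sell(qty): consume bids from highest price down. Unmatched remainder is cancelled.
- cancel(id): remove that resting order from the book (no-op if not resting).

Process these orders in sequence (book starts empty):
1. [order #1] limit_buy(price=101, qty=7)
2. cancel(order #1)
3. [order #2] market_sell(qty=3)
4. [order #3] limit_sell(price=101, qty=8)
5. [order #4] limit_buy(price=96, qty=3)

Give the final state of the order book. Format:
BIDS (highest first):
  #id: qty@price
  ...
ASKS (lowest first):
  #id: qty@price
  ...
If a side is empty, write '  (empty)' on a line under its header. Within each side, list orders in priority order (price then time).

After op 1 [order #1] limit_buy(price=101, qty=7): fills=none; bids=[#1:7@101] asks=[-]
After op 2 cancel(order #1): fills=none; bids=[-] asks=[-]
After op 3 [order #2] market_sell(qty=3): fills=none; bids=[-] asks=[-]
After op 4 [order #3] limit_sell(price=101, qty=8): fills=none; bids=[-] asks=[#3:8@101]
After op 5 [order #4] limit_buy(price=96, qty=3): fills=none; bids=[#4:3@96] asks=[#3:8@101]

Answer: BIDS (highest first):
  #4: 3@96
ASKS (lowest first):
  #3: 8@101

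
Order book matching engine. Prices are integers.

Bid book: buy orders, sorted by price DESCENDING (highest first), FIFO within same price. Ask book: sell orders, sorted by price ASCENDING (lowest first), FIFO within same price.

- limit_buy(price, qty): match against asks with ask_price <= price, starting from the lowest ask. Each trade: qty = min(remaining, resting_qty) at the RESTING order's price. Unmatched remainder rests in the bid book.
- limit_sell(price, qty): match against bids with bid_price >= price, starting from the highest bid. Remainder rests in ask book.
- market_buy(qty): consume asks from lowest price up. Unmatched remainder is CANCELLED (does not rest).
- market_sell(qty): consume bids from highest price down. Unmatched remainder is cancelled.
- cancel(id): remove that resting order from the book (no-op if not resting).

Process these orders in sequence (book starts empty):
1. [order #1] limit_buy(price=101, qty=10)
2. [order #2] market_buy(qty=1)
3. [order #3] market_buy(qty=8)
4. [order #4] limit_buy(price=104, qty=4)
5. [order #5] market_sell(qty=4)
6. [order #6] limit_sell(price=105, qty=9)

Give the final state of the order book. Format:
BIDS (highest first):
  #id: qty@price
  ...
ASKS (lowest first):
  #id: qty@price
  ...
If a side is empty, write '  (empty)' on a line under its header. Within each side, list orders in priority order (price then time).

After op 1 [order #1] limit_buy(price=101, qty=10): fills=none; bids=[#1:10@101] asks=[-]
After op 2 [order #2] market_buy(qty=1): fills=none; bids=[#1:10@101] asks=[-]
After op 3 [order #3] market_buy(qty=8): fills=none; bids=[#1:10@101] asks=[-]
After op 4 [order #4] limit_buy(price=104, qty=4): fills=none; bids=[#4:4@104 #1:10@101] asks=[-]
After op 5 [order #5] market_sell(qty=4): fills=#4x#5:4@104; bids=[#1:10@101] asks=[-]
After op 6 [order #6] limit_sell(price=105, qty=9): fills=none; bids=[#1:10@101] asks=[#6:9@105]

Answer: BIDS (highest first):
  #1: 10@101
ASKS (lowest first):
  #6: 9@105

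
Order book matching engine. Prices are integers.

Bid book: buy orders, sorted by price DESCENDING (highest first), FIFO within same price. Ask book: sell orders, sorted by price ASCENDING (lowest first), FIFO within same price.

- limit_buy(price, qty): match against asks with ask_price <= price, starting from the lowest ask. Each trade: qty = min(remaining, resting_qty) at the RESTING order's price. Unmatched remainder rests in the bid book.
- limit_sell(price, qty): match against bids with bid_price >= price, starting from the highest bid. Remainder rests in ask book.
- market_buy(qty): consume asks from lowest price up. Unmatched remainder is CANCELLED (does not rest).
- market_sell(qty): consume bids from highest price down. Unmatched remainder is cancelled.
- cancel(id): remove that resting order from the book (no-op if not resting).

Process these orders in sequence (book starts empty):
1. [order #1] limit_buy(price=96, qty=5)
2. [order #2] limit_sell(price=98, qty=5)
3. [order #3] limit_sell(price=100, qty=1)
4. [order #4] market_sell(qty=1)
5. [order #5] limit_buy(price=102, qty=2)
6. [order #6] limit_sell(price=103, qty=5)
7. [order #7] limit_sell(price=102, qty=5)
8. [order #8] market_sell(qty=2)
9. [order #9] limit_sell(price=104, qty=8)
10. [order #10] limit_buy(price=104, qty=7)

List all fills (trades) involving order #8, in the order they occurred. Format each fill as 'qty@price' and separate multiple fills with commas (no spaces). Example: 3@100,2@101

Answer: 2@96

Derivation:
After op 1 [order #1] limit_buy(price=96, qty=5): fills=none; bids=[#1:5@96] asks=[-]
After op 2 [order #2] limit_sell(price=98, qty=5): fills=none; bids=[#1:5@96] asks=[#2:5@98]
After op 3 [order #3] limit_sell(price=100, qty=1): fills=none; bids=[#1:5@96] asks=[#2:5@98 #3:1@100]
After op 4 [order #4] market_sell(qty=1): fills=#1x#4:1@96; bids=[#1:4@96] asks=[#2:5@98 #3:1@100]
After op 5 [order #5] limit_buy(price=102, qty=2): fills=#5x#2:2@98; bids=[#1:4@96] asks=[#2:3@98 #3:1@100]
After op 6 [order #6] limit_sell(price=103, qty=5): fills=none; bids=[#1:4@96] asks=[#2:3@98 #3:1@100 #6:5@103]
After op 7 [order #7] limit_sell(price=102, qty=5): fills=none; bids=[#1:4@96] asks=[#2:3@98 #3:1@100 #7:5@102 #6:5@103]
After op 8 [order #8] market_sell(qty=2): fills=#1x#8:2@96; bids=[#1:2@96] asks=[#2:3@98 #3:1@100 #7:5@102 #6:5@103]
After op 9 [order #9] limit_sell(price=104, qty=8): fills=none; bids=[#1:2@96] asks=[#2:3@98 #3:1@100 #7:5@102 #6:5@103 #9:8@104]
After op 10 [order #10] limit_buy(price=104, qty=7): fills=#10x#2:3@98 #10x#3:1@100 #10x#7:3@102; bids=[#1:2@96] asks=[#7:2@102 #6:5@103 #9:8@104]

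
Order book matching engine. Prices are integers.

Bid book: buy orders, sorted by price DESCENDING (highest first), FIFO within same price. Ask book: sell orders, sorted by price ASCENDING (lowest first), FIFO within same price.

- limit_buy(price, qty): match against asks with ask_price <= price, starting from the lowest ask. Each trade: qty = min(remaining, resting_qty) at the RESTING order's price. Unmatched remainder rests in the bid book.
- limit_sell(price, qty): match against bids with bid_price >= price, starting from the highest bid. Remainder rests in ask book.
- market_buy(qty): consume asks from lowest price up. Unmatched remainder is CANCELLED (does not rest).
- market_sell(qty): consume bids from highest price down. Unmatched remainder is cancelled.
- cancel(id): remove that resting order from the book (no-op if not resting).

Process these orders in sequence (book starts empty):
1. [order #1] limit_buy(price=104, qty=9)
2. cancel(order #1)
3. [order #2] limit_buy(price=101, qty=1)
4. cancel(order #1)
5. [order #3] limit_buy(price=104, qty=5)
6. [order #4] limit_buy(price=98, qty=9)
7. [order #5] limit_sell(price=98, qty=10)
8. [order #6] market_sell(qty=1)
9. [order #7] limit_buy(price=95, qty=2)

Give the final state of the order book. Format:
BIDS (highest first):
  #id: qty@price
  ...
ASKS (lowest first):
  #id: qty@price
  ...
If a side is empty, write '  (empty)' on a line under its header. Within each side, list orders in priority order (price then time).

After op 1 [order #1] limit_buy(price=104, qty=9): fills=none; bids=[#1:9@104] asks=[-]
After op 2 cancel(order #1): fills=none; bids=[-] asks=[-]
After op 3 [order #2] limit_buy(price=101, qty=1): fills=none; bids=[#2:1@101] asks=[-]
After op 4 cancel(order #1): fills=none; bids=[#2:1@101] asks=[-]
After op 5 [order #3] limit_buy(price=104, qty=5): fills=none; bids=[#3:5@104 #2:1@101] asks=[-]
After op 6 [order #4] limit_buy(price=98, qty=9): fills=none; bids=[#3:5@104 #2:1@101 #4:9@98] asks=[-]
After op 7 [order #5] limit_sell(price=98, qty=10): fills=#3x#5:5@104 #2x#5:1@101 #4x#5:4@98; bids=[#4:5@98] asks=[-]
After op 8 [order #6] market_sell(qty=1): fills=#4x#6:1@98; bids=[#4:4@98] asks=[-]
After op 9 [order #7] limit_buy(price=95, qty=2): fills=none; bids=[#4:4@98 #7:2@95] asks=[-]

Answer: BIDS (highest first):
  #4: 4@98
  #7: 2@95
ASKS (lowest first):
  (empty)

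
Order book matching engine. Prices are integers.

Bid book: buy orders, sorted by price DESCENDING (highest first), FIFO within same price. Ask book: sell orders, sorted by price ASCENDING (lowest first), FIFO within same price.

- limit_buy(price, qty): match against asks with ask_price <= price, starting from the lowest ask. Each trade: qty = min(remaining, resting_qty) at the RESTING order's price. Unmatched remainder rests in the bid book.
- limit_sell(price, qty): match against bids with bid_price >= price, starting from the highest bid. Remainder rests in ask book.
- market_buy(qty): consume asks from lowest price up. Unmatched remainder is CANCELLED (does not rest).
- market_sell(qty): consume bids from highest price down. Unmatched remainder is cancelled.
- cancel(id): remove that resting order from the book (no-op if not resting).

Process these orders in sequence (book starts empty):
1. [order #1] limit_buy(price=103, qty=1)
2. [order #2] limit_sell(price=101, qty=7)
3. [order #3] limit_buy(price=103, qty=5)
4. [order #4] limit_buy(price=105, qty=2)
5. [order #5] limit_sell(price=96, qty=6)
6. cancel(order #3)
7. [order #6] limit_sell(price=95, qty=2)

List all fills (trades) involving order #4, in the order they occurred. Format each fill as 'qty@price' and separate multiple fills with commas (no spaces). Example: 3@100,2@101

Answer: 1@101,1@105

Derivation:
After op 1 [order #1] limit_buy(price=103, qty=1): fills=none; bids=[#1:1@103] asks=[-]
After op 2 [order #2] limit_sell(price=101, qty=7): fills=#1x#2:1@103; bids=[-] asks=[#2:6@101]
After op 3 [order #3] limit_buy(price=103, qty=5): fills=#3x#2:5@101; bids=[-] asks=[#2:1@101]
After op 4 [order #4] limit_buy(price=105, qty=2): fills=#4x#2:1@101; bids=[#4:1@105] asks=[-]
After op 5 [order #5] limit_sell(price=96, qty=6): fills=#4x#5:1@105; bids=[-] asks=[#5:5@96]
After op 6 cancel(order #3): fills=none; bids=[-] asks=[#5:5@96]
After op 7 [order #6] limit_sell(price=95, qty=2): fills=none; bids=[-] asks=[#6:2@95 #5:5@96]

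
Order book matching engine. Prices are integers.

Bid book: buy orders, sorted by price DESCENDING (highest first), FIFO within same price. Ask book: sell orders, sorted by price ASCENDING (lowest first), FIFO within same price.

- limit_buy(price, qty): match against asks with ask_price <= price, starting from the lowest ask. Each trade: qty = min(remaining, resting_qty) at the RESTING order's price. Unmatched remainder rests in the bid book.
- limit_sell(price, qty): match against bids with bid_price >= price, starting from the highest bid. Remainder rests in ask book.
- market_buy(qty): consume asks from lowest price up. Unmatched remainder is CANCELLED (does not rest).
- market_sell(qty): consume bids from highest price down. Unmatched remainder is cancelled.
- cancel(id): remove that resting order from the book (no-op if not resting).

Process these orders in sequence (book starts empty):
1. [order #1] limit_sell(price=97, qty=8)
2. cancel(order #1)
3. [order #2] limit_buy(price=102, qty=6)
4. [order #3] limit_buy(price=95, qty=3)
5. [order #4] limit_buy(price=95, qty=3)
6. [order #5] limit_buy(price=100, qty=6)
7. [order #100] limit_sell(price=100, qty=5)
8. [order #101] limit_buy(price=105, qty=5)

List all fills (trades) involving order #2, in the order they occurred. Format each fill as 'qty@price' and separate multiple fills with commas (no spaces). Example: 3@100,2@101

Answer: 5@102

Derivation:
After op 1 [order #1] limit_sell(price=97, qty=8): fills=none; bids=[-] asks=[#1:8@97]
After op 2 cancel(order #1): fills=none; bids=[-] asks=[-]
After op 3 [order #2] limit_buy(price=102, qty=6): fills=none; bids=[#2:6@102] asks=[-]
After op 4 [order #3] limit_buy(price=95, qty=3): fills=none; bids=[#2:6@102 #3:3@95] asks=[-]
After op 5 [order #4] limit_buy(price=95, qty=3): fills=none; bids=[#2:6@102 #3:3@95 #4:3@95] asks=[-]
After op 6 [order #5] limit_buy(price=100, qty=6): fills=none; bids=[#2:6@102 #5:6@100 #3:3@95 #4:3@95] asks=[-]
After op 7 [order #100] limit_sell(price=100, qty=5): fills=#2x#100:5@102; bids=[#2:1@102 #5:6@100 #3:3@95 #4:3@95] asks=[-]
After op 8 [order #101] limit_buy(price=105, qty=5): fills=none; bids=[#101:5@105 #2:1@102 #5:6@100 #3:3@95 #4:3@95] asks=[-]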